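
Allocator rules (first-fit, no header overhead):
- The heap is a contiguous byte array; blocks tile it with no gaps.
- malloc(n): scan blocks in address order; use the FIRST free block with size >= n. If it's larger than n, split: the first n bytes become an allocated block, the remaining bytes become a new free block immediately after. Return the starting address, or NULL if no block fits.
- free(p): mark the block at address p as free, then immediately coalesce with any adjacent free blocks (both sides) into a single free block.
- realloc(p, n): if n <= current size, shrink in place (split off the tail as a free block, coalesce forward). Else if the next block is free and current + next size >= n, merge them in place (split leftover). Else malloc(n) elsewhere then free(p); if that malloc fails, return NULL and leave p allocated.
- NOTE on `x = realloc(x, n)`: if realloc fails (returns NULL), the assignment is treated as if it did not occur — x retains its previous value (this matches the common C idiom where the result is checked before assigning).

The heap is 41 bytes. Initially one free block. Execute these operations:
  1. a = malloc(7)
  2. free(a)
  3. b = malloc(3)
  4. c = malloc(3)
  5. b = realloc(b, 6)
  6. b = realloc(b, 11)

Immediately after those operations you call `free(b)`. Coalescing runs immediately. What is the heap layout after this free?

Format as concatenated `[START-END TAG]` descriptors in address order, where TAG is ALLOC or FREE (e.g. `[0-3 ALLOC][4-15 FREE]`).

Op 1: a = malloc(7) -> a = 0; heap: [0-6 ALLOC][7-40 FREE]
Op 2: free(a) -> (freed a); heap: [0-40 FREE]
Op 3: b = malloc(3) -> b = 0; heap: [0-2 ALLOC][3-40 FREE]
Op 4: c = malloc(3) -> c = 3; heap: [0-2 ALLOC][3-5 ALLOC][6-40 FREE]
Op 5: b = realloc(b, 6) -> b = 6; heap: [0-2 FREE][3-5 ALLOC][6-11 ALLOC][12-40 FREE]
Op 6: b = realloc(b, 11) -> b = 6; heap: [0-2 FREE][3-5 ALLOC][6-16 ALLOC][17-40 FREE]
free(b): b = 6 -> block [6-16 ALLOC]; mark free, coalesce with adjacent free neighbors -> [0-2 FREE][3-5 ALLOC][6-40 FREE]

Answer: [0-2 FREE][3-5 ALLOC][6-40 FREE]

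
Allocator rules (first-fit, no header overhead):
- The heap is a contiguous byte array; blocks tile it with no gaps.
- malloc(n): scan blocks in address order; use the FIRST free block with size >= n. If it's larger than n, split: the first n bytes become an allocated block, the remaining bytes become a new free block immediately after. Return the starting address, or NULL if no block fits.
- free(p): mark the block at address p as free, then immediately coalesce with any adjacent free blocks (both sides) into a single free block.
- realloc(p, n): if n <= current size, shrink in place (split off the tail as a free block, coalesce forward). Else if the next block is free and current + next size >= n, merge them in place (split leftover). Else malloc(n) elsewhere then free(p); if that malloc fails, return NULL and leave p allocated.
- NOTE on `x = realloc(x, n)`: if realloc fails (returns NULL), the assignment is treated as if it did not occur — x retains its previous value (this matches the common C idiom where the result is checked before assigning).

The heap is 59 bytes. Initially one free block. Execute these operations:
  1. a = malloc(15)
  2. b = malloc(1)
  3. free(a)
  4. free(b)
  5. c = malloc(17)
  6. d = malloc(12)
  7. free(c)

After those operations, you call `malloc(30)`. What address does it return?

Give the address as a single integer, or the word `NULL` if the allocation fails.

Op 1: a = malloc(15) -> a = 0; heap: [0-14 ALLOC][15-58 FREE]
Op 2: b = malloc(1) -> b = 15; heap: [0-14 ALLOC][15-15 ALLOC][16-58 FREE]
Op 3: free(a) -> (freed a); heap: [0-14 FREE][15-15 ALLOC][16-58 FREE]
Op 4: free(b) -> (freed b); heap: [0-58 FREE]
Op 5: c = malloc(17) -> c = 0; heap: [0-16 ALLOC][17-58 FREE]
Op 6: d = malloc(12) -> d = 17; heap: [0-16 ALLOC][17-28 ALLOC][29-58 FREE]
Op 7: free(c) -> (freed c); heap: [0-16 FREE][17-28 ALLOC][29-58 FREE]
malloc(30): first-fit scan over [0-16 FREE][17-28 ALLOC][29-58 FREE] -> 29

Answer: 29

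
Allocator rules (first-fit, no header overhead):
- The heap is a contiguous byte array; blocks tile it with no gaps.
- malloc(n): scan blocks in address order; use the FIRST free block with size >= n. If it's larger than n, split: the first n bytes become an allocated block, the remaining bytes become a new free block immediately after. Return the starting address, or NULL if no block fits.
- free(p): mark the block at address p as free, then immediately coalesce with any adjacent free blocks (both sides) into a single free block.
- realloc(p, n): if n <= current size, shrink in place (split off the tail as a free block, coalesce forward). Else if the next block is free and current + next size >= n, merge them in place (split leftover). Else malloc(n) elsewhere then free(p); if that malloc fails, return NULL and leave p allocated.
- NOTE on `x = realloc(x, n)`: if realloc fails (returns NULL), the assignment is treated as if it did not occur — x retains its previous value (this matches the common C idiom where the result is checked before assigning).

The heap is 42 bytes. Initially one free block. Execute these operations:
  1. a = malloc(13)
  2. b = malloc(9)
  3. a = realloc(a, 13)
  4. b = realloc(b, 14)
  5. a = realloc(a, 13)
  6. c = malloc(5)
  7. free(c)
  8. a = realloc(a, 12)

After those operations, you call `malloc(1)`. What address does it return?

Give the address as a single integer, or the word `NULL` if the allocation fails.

Answer: 12

Derivation:
Op 1: a = malloc(13) -> a = 0; heap: [0-12 ALLOC][13-41 FREE]
Op 2: b = malloc(9) -> b = 13; heap: [0-12 ALLOC][13-21 ALLOC][22-41 FREE]
Op 3: a = realloc(a, 13) -> a = 0; heap: [0-12 ALLOC][13-21 ALLOC][22-41 FREE]
Op 4: b = realloc(b, 14) -> b = 13; heap: [0-12 ALLOC][13-26 ALLOC][27-41 FREE]
Op 5: a = realloc(a, 13) -> a = 0; heap: [0-12 ALLOC][13-26 ALLOC][27-41 FREE]
Op 6: c = malloc(5) -> c = 27; heap: [0-12 ALLOC][13-26 ALLOC][27-31 ALLOC][32-41 FREE]
Op 7: free(c) -> (freed c); heap: [0-12 ALLOC][13-26 ALLOC][27-41 FREE]
Op 8: a = realloc(a, 12) -> a = 0; heap: [0-11 ALLOC][12-12 FREE][13-26 ALLOC][27-41 FREE]
malloc(1): first-fit scan over [0-11 ALLOC][12-12 FREE][13-26 ALLOC][27-41 FREE] -> 12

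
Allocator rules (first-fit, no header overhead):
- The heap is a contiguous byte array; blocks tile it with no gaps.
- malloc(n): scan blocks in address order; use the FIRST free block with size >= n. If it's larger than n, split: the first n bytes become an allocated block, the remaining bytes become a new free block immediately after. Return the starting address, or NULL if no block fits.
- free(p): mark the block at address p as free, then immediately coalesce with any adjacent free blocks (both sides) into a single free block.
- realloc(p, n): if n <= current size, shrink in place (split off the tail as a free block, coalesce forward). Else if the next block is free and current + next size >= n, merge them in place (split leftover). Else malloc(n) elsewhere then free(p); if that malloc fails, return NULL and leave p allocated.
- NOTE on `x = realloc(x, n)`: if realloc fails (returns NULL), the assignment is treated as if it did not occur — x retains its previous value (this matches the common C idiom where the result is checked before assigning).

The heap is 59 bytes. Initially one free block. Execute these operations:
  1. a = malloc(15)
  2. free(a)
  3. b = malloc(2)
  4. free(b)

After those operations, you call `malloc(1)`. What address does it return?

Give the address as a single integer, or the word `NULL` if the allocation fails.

Op 1: a = malloc(15) -> a = 0; heap: [0-14 ALLOC][15-58 FREE]
Op 2: free(a) -> (freed a); heap: [0-58 FREE]
Op 3: b = malloc(2) -> b = 0; heap: [0-1 ALLOC][2-58 FREE]
Op 4: free(b) -> (freed b); heap: [0-58 FREE]
malloc(1): first-fit scan over [0-58 FREE] -> 0

Answer: 0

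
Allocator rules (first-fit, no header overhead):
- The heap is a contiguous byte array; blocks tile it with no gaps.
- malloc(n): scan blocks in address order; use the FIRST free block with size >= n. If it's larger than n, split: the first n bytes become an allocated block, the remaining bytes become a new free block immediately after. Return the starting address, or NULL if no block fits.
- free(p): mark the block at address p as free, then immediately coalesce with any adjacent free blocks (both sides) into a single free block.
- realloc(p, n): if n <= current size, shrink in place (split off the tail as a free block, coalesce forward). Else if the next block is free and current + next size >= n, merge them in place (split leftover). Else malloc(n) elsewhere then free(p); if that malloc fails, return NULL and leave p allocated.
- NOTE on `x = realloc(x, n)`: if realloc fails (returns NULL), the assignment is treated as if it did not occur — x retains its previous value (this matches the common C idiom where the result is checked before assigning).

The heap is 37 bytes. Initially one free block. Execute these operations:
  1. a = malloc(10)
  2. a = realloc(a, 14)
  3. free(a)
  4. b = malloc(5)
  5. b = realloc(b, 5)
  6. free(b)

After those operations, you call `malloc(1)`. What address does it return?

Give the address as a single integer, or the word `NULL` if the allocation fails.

Answer: 0

Derivation:
Op 1: a = malloc(10) -> a = 0; heap: [0-9 ALLOC][10-36 FREE]
Op 2: a = realloc(a, 14) -> a = 0; heap: [0-13 ALLOC][14-36 FREE]
Op 3: free(a) -> (freed a); heap: [0-36 FREE]
Op 4: b = malloc(5) -> b = 0; heap: [0-4 ALLOC][5-36 FREE]
Op 5: b = realloc(b, 5) -> b = 0; heap: [0-4 ALLOC][5-36 FREE]
Op 6: free(b) -> (freed b); heap: [0-36 FREE]
malloc(1): first-fit scan over [0-36 FREE] -> 0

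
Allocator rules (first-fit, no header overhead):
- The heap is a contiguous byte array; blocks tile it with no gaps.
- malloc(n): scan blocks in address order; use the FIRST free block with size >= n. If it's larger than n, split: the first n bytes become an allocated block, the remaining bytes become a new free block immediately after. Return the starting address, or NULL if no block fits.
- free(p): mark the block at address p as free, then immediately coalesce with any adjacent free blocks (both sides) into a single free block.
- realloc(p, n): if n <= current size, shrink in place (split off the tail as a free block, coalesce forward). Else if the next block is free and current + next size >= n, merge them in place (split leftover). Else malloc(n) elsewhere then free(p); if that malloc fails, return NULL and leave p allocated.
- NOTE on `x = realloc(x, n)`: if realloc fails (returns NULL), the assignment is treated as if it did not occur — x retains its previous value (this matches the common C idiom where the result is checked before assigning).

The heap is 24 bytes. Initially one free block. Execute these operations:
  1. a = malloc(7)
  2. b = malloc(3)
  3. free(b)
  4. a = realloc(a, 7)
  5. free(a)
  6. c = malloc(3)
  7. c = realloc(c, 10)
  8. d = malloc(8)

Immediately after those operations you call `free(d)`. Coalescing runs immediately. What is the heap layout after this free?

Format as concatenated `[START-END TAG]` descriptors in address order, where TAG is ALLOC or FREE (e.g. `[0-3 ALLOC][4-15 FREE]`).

Op 1: a = malloc(7) -> a = 0; heap: [0-6 ALLOC][7-23 FREE]
Op 2: b = malloc(3) -> b = 7; heap: [0-6 ALLOC][7-9 ALLOC][10-23 FREE]
Op 3: free(b) -> (freed b); heap: [0-6 ALLOC][7-23 FREE]
Op 4: a = realloc(a, 7) -> a = 0; heap: [0-6 ALLOC][7-23 FREE]
Op 5: free(a) -> (freed a); heap: [0-23 FREE]
Op 6: c = malloc(3) -> c = 0; heap: [0-2 ALLOC][3-23 FREE]
Op 7: c = realloc(c, 10) -> c = 0; heap: [0-9 ALLOC][10-23 FREE]
Op 8: d = malloc(8) -> d = 10; heap: [0-9 ALLOC][10-17 ALLOC][18-23 FREE]
free(d): d = 10 -> block [10-17 ALLOC]; mark free, coalesce with adjacent free neighbors -> [0-9 ALLOC][10-23 FREE]

Answer: [0-9 ALLOC][10-23 FREE]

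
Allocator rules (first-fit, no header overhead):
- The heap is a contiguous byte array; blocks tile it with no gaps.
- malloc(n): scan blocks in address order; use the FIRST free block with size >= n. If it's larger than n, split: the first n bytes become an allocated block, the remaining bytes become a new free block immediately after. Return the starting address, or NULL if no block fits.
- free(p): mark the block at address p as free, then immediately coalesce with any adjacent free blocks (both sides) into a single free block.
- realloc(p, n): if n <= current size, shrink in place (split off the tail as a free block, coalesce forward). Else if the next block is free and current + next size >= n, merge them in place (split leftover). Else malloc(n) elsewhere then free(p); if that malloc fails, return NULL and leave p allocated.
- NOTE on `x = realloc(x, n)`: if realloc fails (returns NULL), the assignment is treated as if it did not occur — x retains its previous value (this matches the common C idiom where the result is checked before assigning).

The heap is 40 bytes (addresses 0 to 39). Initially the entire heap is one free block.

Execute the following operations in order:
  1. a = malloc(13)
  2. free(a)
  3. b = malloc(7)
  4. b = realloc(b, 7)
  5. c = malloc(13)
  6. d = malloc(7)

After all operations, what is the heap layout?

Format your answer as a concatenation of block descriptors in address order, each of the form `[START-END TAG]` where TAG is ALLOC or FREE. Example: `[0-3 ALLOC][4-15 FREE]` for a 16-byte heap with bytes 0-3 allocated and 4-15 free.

Answer: [0-6 ALLOC][7-19 ALLOC][20-26 ALLOC][27-39 FREE]

Derivation:
Op 1: a = malloc(13) -> a = 0; heap: [0-12 ALLOC][13-39 FREE]
Op 2: free(a) -> (freed a); heap: [0-39 FREE]
Op 3: b = malloc(7) -> b = 0; heap: [0-6 ALLOC][7-39 FREE]
Op 4: b = realloc(b, 7) -> b = 0; heap: [0-6 ALLOC][7-39 FREE]
Op 5: c = malloc(13) -> c = 7; heap: [0-6 ALLOC][7-19 ALLOC][20-39 FREE]
Op 6: d = malloc(7) -> d = 20; heap: [0-6 ALLOC][7-19 ALLOC][20-26 ALLOC][27-39 FREE]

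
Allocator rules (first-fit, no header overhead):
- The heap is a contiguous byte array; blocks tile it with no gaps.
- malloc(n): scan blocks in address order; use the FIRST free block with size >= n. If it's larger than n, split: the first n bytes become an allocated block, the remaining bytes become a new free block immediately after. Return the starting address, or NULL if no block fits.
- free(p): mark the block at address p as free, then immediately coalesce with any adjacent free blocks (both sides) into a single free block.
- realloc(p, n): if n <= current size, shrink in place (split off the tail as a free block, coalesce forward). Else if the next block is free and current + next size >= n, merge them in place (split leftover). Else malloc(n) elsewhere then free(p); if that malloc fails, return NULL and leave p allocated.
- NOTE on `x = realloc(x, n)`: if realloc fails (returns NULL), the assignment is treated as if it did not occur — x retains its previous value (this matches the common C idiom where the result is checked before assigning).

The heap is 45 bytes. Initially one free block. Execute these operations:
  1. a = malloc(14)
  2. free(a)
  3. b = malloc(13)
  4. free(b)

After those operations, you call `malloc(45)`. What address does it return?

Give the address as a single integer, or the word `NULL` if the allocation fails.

Op 1: a = malloc(14) -> a = 0; heap: [0-13 ALLOC][14-44 FREE]
Op 2: free(a) -> (freed a); heap: [0-44 FREE]
Op 3: b = malloc(13) -> b = 0; heap: [0-12 ALLOC][13-44 FREE]
Op 4: free(b) -> (freed b); heap: [0-44 FREE]
malloc(45): first-fit scan over [0-44 FREE] -> 0

Answer: 0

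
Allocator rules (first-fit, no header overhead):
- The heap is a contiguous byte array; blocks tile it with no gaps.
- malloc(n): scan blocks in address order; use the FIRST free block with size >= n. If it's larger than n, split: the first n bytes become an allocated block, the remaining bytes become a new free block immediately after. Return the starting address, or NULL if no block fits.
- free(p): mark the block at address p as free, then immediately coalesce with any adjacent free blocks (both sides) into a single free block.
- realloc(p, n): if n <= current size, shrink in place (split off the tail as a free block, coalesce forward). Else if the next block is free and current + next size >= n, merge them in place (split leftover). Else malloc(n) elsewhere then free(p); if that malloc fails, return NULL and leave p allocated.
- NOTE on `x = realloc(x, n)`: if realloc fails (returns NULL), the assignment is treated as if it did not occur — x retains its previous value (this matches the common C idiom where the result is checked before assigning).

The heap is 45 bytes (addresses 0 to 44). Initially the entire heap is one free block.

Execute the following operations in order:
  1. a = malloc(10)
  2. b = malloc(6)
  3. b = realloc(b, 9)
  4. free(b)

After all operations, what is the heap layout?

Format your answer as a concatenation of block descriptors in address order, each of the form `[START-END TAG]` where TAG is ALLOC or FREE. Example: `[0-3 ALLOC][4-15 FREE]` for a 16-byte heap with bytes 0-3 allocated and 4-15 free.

Answer: [0-9 ALLOC][10-44 FREE]

Derivation:
Op 1: a = malloc(10) -> a = 0; heap: [0-9 ALLOC][10-44 FREE]
Op 2: b = malloc(6) -> b = 10; heap: [0-9 ALLOC][10-15 ALLOC][16-44 FREE]
Op 3: b = realloc(b, 9) -> b = 10; heap: [0-9 ALLOC][10-18 ALLOC][19-44 FREE]
Op 4: free(b) -> (freed b); heap: [0-9 ALLOC][10-44 FREE]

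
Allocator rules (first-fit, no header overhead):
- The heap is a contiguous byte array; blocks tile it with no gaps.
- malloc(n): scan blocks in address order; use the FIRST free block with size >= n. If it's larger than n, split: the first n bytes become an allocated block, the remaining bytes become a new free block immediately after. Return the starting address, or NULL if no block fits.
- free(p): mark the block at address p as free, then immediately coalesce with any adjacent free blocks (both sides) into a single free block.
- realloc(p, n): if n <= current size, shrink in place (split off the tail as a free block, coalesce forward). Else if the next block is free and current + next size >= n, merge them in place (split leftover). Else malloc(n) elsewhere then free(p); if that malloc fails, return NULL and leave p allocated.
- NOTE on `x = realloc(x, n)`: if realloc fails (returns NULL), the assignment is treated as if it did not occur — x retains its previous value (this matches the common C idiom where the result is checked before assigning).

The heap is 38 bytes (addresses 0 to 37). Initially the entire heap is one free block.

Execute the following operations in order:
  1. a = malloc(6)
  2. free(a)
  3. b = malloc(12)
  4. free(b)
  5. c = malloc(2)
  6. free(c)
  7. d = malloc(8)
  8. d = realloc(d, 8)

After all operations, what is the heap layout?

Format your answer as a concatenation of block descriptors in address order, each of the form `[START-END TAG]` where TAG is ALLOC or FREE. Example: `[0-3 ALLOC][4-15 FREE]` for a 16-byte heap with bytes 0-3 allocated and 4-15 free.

Answer: [0-7 ALLOC][8-37 FREE]

Derivation:
Op 1: a = malloc(6) -> a = 0; heap: [0-5 ALLOC][6-37 FREE]
Op 2: free(a) -> (freed a); heap: [0-37 FREE]
Op 3: b = malloc(12) -> b = 0; heap: [0-11 ALLOC][12-37 FREE]
Op 4: free(b) -> (freed b); heap: [0-37 FREE]
Op 5: c = malloc(2) -> c = 0; heap: [0-1 ALLOC][2-37 FREE]
Op 6: free(c) -> (freed c); heap: [0-37 FREE]
Op 7: d = malloc(8) -> d = 0; heap: [0-7 ALLOC][8-37 FREE]
Op 8: d = realloc(d, 8) -> d = 0; heap: [0-7 ALLOC][8-37 FREE]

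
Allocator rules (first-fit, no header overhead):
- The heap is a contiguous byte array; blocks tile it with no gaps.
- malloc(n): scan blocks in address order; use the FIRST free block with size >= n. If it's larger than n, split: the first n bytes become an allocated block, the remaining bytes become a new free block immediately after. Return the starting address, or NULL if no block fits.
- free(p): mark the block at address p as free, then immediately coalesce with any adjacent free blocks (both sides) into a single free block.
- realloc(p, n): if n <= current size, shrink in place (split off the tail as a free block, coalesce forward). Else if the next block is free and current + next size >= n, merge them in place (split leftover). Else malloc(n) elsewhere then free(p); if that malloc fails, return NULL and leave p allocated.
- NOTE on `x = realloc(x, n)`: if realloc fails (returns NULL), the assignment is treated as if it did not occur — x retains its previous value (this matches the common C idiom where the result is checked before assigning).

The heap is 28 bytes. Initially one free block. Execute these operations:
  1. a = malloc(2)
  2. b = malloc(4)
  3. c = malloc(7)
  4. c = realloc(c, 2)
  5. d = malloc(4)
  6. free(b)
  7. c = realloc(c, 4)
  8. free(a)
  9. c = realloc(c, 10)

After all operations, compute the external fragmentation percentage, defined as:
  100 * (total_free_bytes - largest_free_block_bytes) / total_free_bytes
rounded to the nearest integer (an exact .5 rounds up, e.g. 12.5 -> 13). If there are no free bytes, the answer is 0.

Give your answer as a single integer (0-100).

Op 1: a = malloc(2) -> a = 0; heap: [0-1 ALLOC][2-27 FREE]
Op 2: b = malloc(4) -> b = 2; heap: [0-1 ALLOC][2-5 ALLOC][6-27 FREE]
Op 3: c = malloc(7) -> c = 6; heap: [0-1 ALLOC][2-5 ALLOC][6-12 ALLOC][13-27 FREE]
Op 4: c = realloc(c, 2) -> c = 6; heap: [0-1 ALLOC][2-5 ALLOC][6-7 ALLOC][8-27 FREE]
Op 5: d = malloc(4) -> d = 8; heap: [0-1 ALLOC][2-5 ALLOC][6-7 ALLOC][8-11 ALLOC][12-27 FREE]
Op 6: free(b) -> (freed b); heap: [0-1 ALLOC][2-5 FREE][6-7 ALLOC][8-11 ALLOC][12-27 FREE]
Op 7: c = realloc(c, 4) -> c = 2; heap: [0-1 ALLOC][2-5 ALLOC][6-7 FREE][8-11 ALLOC][12-27 FREE]
Op 8: free(a) -> (freed a); heap: [0-1 FREE][2-5 ALLOC][6-7 FREE][8-11 ALLOC][12-27 FREE]
Op 9: c = realloc(c, 10) -> c = 12; heap: [0-7 FREE][8-11 ALLOC][12-21 ALLOC][22-27 FREE]
Free blocks: [8 6] total_free=14 largest=8 -> 100*(14-8)/14 = 600/14 ≈ 42.857 -> rounds to 43

Answer: 43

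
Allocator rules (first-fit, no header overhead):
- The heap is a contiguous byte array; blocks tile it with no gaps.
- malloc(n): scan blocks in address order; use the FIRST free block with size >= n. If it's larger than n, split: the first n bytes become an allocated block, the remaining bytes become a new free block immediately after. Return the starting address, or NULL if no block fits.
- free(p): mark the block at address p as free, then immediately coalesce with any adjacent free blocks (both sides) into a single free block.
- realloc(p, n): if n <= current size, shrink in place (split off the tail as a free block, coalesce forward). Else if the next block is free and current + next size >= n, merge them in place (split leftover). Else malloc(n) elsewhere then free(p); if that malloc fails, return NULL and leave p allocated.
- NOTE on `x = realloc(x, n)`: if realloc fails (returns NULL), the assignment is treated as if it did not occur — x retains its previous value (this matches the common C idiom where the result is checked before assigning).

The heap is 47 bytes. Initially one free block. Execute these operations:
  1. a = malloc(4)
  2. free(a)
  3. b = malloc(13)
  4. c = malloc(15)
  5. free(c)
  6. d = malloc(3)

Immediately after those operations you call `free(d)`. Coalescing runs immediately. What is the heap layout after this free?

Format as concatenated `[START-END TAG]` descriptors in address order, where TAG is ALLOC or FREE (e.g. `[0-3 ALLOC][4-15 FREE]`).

Answer: [0-12 ALLOC][13-46 FREE]

Derivation:
Op 1: a = malloc(4) -> a = 0; heap: [0-3 ALLOC][4-46 FREE]
Op 2: free(a) -> (freed a); heap: [0-46 FREE]
Op 3: b = malloc(13) -> b = 0; heap: [0-12 ALLOC][13-46 FREE]
Op 4: c = malloc(15) -> c = 13; heap: [0-12 ALLOC][13-27 ALLOC][28-46 FREE]
Op 5: free(c) -> (freed c); heap: [0-12 ALLOC][13-46 FREE]
Op 6: d = malloc(3) -> d = 13; heap: [0-12 ALLOC][13-15 ALLOC][16-46 FREE]
free(d): d = 13 -> block [13-15 ALLOC]; mark free, coalesce with adjacent free neighbors -> [0-12 ALLOC][13-46 FREE]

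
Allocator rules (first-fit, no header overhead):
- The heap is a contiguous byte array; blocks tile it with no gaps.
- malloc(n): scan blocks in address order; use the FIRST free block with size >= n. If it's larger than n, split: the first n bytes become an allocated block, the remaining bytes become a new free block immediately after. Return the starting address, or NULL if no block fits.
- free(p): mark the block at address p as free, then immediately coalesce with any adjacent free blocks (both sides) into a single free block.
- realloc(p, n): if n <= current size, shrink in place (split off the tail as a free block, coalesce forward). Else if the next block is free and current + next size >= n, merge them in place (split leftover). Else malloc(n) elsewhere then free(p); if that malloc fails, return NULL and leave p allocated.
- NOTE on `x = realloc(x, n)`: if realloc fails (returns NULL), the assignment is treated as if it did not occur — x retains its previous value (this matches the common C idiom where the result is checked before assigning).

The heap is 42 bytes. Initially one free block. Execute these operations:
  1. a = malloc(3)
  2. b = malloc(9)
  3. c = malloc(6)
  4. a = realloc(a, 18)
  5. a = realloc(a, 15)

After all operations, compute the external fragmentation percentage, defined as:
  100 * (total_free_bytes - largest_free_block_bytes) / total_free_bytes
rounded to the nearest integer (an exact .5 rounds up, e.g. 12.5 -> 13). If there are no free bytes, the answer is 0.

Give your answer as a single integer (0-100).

Op 1: a = malloc(3) -> a = 0; heap: [0-2 ALLOC][3-41 FREE]
Op 2: b = malloc(9) -> b = 3; heap: [0-2 ALLOC][3-11 ALLOC][12-41 FREE]
Op 3: c = malloc(6) -> c = 12; heap: [0-2 ALLOC][3-11 ALLOC][12-17 ALLOC][18-41 FREE]
Op 4: a = realloc(a, 18) -> a = 18; heap: [0-2 FREE][3-11 ALLOC][12-17 ALLOC][18-35 ALLOC][36-41 FREE]
Op 5: a = realloc(a, 15) -> a = 18; heap: [0-2 FREE][3-11 ALLOC][12-17 ALLOC][18-32 ALLOC][33-41 FREE]
Free blocks: [3 9] total_free=12 largest=9 -> 100*(12-9)/12 = 300/12 = 25

Answer: 25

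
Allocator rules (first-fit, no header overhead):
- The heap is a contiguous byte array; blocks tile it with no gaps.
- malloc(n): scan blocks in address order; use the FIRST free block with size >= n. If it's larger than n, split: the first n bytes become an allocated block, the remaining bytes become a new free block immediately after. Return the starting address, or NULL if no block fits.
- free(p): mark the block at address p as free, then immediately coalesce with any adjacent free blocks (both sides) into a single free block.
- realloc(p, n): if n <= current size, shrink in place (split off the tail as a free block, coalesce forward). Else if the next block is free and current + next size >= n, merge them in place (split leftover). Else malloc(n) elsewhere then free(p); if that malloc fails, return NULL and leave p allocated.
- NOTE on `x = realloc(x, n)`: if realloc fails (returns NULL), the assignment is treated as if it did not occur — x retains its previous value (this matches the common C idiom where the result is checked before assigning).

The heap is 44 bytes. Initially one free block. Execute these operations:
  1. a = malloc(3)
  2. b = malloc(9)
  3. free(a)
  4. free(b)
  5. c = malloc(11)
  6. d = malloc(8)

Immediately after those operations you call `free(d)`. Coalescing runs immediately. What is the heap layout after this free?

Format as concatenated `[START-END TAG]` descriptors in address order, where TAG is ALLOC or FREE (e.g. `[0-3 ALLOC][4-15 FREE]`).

Op 1: a = malloc(3) -> a = 0; heap: [0-2 ALLOC][3-43 FREE]
Op 2: b = malloc(9) -> b = 3; heap: [0-2 ALLOC][3-11 ALLOC][12-43 FREE]
Op 3: free(a) -> (freed a); heap: [0-2 FREE][3-11 ALLOC][12-43 FREE]
Op 4: free(b) -> (freed b); heap: [0-43 FREE]
Op 5: c = malloc(11) -> c = 0; heap: [0-10 ALLOC][11-43 FREE]
Op 6: d = malloc(8) -> d = 11; heap: [0-10 ALLOC][11-18 ALLOC][19-43 FREE]
free(d): d = 11 -> block [11-18 ALLOC]; mark free, coalesce with adjacent free neighbors -> [0-10 ALLOC][11-43 FREE]

Answer: [0-10 ALLOC][11-43 FREE]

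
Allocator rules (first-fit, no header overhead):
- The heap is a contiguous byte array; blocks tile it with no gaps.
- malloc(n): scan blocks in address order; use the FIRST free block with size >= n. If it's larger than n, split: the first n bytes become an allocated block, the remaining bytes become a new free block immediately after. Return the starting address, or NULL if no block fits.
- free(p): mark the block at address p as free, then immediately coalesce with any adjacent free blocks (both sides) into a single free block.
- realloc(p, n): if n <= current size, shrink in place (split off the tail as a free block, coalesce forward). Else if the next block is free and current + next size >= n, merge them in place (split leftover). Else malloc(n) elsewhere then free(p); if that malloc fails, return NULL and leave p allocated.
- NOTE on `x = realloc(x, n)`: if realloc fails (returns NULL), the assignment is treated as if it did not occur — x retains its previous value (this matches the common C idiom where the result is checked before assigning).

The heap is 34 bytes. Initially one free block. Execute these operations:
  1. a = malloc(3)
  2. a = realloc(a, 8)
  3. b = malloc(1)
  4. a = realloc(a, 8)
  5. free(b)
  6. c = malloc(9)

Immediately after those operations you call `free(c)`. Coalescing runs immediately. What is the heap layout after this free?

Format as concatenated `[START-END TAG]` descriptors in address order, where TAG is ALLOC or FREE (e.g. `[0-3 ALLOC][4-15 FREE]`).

Answer: [0-7 ALLOC][8-33 FREE]

Derivation:
Op 1: a = malloc(3) -> a = 0; heap: [0-2 ALLOC][3-33 FREE]
Op 2: a = realloc(a, 8) -> a = 0; heap: [0-7 ALLOC][8-33 FREE]
Op 3: b = malloc(1) -> b = 8; heap: [0-7 ALLOC][8-8 ALLOC][9-33 FREE]
Op 4: a = realloc(a, 8) -> a = 0; heap: [0-7 ALLOC][8-8 ALLOC][9-33 FREE]
Op 5: free(b) -> (freed b); heap: [0-7 ALLOC][8-33 FREE]
Op 6: c = malloc(9) -> c = 8; heap: [0-7 ALLOC][8-16 ALLOC][17-33 FREE]
free(c): c = 8 -> block [8-16 ALLOC]; mark free, coalesce with adjacent free neighbors -> [0-7 ALLOC][8-33 FREE]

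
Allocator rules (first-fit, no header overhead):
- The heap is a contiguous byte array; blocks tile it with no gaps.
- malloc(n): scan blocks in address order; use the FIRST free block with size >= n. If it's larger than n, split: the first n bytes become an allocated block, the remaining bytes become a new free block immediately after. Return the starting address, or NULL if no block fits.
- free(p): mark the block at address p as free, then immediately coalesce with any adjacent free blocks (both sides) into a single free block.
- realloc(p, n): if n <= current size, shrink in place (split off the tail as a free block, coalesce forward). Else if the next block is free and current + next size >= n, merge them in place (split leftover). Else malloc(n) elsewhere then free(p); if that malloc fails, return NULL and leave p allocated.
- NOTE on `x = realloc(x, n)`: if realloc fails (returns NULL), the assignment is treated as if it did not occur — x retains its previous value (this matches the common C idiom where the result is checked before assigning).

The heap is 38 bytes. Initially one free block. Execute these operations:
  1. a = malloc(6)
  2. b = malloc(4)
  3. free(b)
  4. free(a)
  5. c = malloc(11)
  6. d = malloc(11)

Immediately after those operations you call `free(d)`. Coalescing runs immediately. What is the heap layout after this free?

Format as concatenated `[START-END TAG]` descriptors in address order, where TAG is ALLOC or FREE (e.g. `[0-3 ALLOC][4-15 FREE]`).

Answer: [0-10 ALLOC][11-37 FREE]

Derivation:
Op 1: a = malloc(6) -> a = 0; heap: [0-5 ALLOC][6-37 FREE]
Op 2: b = malloc(4) -> b = 6; heap: [0-5 ALLOC][6-9 ALLOC][10-37 FREE]
Op 3: free(b) -> (freed b); heap: [0-5 ALLOC][6-37 FREE]
Op 4: free(a) -> (freed a); heap: [0-37 FREE]
Op 5: c = malloc(11) -> c = 0; heap: [0-10 ALLOC][11-37 FREE]
Op 6: d = malloc(11) -> d = 11; heap: [0-10 ALLOC][11-21 ALLOC][22-37 FREE]
free(d): d = 11 -> block [11-21 ALLOC]; mark free, coalesce with adjacent free neighbors -> [0-10 ALLOC][11-37 FREE]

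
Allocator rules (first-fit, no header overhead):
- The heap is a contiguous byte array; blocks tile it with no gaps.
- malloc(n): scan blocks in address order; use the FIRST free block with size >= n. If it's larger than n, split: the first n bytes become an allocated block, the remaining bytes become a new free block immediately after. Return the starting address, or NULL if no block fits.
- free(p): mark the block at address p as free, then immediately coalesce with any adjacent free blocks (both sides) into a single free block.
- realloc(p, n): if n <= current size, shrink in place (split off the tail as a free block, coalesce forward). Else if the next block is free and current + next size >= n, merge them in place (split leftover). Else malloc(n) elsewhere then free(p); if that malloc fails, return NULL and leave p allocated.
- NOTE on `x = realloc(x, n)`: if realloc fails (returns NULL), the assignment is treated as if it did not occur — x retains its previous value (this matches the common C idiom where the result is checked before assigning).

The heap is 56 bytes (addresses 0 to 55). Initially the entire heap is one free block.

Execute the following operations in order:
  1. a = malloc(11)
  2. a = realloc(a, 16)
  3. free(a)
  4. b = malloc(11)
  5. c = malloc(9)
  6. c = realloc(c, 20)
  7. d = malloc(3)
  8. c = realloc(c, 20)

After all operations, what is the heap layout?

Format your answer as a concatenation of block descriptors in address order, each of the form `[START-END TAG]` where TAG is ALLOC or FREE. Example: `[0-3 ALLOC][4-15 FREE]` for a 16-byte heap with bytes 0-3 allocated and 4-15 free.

Answer: [0-10 ALLOC][11-30 ALLOC][31-33 ALLOC][34-55 FREE]

Derivation:
Op 1: a = malloc(11) -> a = 0; heap: [0-10 ALLOC][11-55 FREE]
Op 2: a = realloc(a, 16) -> a = 0; heap: [0-15 ALLOC][16-55 FREE]
Op 3: free(a) -> (freed a); heap: [0-55 FREE]
Op 4: b = malloc(11) -> b = 0; heap: [0-10 ALLOC][11-55 FREE]
Op 5: c = malloc(9) -> c = 11; heap: [0-10 ALLOC][11-19 ALLOC][20-55 FREE]
Op 6: c = realloc(c, 20) -> c = 11; heap: [0-10 ALLOC][11-30 ALLOC][31-55 FREE]
Op 7: d = malloc(3) -> d = 31; heap: [0-10 ALLOC][11-30 ALLOC][31-33 ALLOC][34-55 FREE]
Op 8: c = realloc(c, 20) -> c = 11; heap: [0-10 ALLOC][11-30 ALLOC][31-33 ALLOC][34-55 FREE]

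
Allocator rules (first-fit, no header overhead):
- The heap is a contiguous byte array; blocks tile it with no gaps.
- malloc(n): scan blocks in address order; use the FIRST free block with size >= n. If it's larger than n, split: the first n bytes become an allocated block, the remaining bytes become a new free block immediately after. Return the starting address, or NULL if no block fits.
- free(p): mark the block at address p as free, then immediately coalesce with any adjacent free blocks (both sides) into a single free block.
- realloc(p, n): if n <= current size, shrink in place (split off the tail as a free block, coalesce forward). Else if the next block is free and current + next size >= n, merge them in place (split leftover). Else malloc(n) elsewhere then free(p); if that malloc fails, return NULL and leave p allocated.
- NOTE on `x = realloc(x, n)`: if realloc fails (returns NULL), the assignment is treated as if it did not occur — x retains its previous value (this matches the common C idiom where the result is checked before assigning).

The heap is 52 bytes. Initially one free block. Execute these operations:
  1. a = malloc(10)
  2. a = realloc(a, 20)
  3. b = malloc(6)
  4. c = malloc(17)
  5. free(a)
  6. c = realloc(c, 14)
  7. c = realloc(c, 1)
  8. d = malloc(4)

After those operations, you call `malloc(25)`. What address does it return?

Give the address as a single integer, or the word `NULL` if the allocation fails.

Op 1: a = malloc(10) -> a = 0; heap: [0-9 ALLOC][10-51 FREE]
Op 2: a = realloc(a, 20) -> a = 0; heap: [0-19 ALLOC][20-51 FREE]
Op 3: b = malloc(6) -> b = 20; heap: [0-19 ALLOC][20-25 ALLOC][26-51 FREE]
Op 4: c = malloc(17) -> c = 26; heap: [0-19 ALLOC][20-25 ALLOC][26-42 ALLOC][43-51 FREE]
Op 5: free(a) -> (freed a); heap: [0-19 FREE][20-25 ALLOC][26-42 ALLOC][43-51 FREE]
Op 6: c = realloc(c, 14) -> c = 26; heap: [0-19 FREE][20-25 ALLOC][26-39 ALLOC][40-51 FREE]
Op 7: c = realloc(c, 1) -> c = 26; heap: [0-19 FREE][20-25 ALLOC][26-26 ALLOC][27-51 FREE]
Op 8: d = malloc(4) -> d = 0; heap: [0-3 ALLOC][4-19 FREE][20-25 ALLOC][26-26 ALLOC][27-51 FREE]
malloc(25): first-fit scan over [0-3 ALLOC][4-19 FREE][20-25 ALLOC][26-26 ALLOC][27-51 FREE] -> 27

Answer: 27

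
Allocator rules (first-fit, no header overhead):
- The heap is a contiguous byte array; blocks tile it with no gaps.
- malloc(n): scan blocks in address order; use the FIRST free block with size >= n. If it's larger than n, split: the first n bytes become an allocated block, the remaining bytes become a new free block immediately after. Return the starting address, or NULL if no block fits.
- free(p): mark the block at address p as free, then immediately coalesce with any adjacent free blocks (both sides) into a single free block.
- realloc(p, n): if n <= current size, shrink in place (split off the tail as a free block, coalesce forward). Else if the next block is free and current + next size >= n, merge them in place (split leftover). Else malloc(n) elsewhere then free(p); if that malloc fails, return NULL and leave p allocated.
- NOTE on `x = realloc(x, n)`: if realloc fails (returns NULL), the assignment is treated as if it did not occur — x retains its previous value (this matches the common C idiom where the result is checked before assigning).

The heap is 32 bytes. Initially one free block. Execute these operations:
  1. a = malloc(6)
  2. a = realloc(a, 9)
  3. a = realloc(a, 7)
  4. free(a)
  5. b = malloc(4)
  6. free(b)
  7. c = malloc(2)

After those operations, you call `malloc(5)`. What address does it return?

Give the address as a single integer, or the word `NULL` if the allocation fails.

Op 1: a = malloc(6) -> a = 0; heap: [0-5 ALLOC][6-31 FREE]
Op 2: a = realloc(a, 9) -> a = 0; heap: [0-8 ALLOC][9-31 FREE]
Op 3: a = realloc(a, 7) -> a = 0; heap: [0-6 ALLOC][7-31 FREE]
Op 4: free(a) -> (freed a); heap: [0-31 FREE]
Op 5: b = malloc(4) -> b = 0; heap: [0-3 ALLOC][4-31 FREE]
Op 6: free(b) -> (freed b); heap: [0-31 FREE]
Op 7: c = malloc(2) -> c = 0; heap: [0-1 ALLOC][2-31 FREE]
malloc(5): first-fit scan over [0-1 ALLOC][2-31 FREE] -> 2

Answer: 2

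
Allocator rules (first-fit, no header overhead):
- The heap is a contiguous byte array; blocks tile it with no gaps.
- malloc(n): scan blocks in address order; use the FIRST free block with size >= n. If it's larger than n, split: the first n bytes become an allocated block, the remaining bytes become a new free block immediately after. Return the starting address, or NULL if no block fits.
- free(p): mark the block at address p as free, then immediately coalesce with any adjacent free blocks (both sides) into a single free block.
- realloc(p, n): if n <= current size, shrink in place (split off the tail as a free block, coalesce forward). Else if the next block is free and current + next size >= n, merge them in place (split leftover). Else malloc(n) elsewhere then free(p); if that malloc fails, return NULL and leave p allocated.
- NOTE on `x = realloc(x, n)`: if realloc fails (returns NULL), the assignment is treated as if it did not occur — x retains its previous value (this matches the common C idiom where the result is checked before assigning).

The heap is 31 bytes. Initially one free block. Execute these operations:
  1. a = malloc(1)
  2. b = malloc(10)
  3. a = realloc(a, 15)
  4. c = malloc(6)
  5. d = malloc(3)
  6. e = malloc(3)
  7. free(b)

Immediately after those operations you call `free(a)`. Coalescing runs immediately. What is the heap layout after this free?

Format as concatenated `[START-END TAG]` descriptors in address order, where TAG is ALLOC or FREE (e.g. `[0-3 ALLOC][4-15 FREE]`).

Answer: [0-25 FREE][26-28 ALLOC][29-30 FREE]

Derivation:
Op 1: a = malloc(1) -> a = 0; heap: [0-0 ALLOC][1-30 FREE]
Op 2: b = malloc(10) -> b = 1; heap: [0-0 ALLOC][1-10 ALLOC][11-30 FREE]
Op 3: a = realloc(a, 15) -> a = 11; heap: [0-0 FREE][1-10 ALLOC][11-25 ALLOC][26-30 FREE]
Op 4: c = malloc(6) -> c = NULL; heap: [0-0 FREE][1-10 ALLOC][11-25 ALLOC][26-30 FREE]
Op 5: d = malloc(3) -> d = 26; heap: [0-0 FREE][1-10 ALLOC][11-25 ALLOC][26-28 ALLOC][29-30 FREE]
Op 6: e = malloc(3) -> e = NULL; heap: [0-0 FREE][1-10 ALLOC][11-25 ALLOC][26-28 ALLOC][29-30 FREE]
Op 7: free(b) -> (freed b); heap: [0-10 FREE][11-25 ALLOC][26-28 ALLOC][29-30 FREE]
free(a): a = 11 -> block [11-25 ALLOC]; mark free, coalesce with adjacent free neighbors -> [0-25 FREE][26-28 ALLOC][29-30 FREE]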